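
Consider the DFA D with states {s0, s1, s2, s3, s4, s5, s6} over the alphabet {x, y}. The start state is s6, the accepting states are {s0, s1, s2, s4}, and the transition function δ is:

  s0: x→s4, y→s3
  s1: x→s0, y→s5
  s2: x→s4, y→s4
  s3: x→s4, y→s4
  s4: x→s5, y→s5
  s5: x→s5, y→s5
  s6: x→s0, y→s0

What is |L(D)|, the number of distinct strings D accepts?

The useful subgraph on states {s0, s3, s4, s6} is acyclic, so L(D) is finite; the longest accepting path visits 4 useful states, giving maximum string length 3.
Counting accepting paths from s6 by length: 2 of length 1, 2 of length 2, 4 of length 3. Total 8.

8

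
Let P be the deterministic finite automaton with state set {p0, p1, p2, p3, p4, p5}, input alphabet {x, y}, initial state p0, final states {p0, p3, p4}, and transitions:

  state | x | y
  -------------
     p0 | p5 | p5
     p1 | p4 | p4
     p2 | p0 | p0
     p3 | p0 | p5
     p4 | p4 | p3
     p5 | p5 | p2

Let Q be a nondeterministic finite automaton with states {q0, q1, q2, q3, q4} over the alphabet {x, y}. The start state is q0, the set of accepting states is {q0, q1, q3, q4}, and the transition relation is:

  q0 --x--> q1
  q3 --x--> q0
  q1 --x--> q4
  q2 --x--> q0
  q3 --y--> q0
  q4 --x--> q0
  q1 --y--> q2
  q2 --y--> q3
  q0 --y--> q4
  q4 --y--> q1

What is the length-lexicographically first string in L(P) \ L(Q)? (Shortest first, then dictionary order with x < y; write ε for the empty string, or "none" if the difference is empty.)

The string yyy is accepted by P but not by Q.
No shorter string lies in the difference, and yyy is the lexicographically first length-3 string in L(P) \ L(Q).

yyy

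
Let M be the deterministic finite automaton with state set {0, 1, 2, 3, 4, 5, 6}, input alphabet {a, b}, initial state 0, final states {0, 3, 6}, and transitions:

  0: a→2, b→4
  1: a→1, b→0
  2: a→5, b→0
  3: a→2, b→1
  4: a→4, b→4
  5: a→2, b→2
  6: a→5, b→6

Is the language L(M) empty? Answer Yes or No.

The empty string ε is accepted: the run 0 ends in the accepting state 0.
Since at least one string is accepted, L(M) is not empty.

No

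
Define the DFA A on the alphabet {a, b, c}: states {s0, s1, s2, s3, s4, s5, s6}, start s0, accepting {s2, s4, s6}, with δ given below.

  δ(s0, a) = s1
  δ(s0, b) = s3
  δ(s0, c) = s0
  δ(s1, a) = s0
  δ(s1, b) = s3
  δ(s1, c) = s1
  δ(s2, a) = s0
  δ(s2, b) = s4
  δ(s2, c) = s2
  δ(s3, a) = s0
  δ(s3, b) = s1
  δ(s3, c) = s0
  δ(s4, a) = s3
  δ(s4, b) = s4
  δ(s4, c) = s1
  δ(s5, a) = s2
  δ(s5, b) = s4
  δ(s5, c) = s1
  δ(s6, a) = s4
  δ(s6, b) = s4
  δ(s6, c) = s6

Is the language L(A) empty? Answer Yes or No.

The states reachable from the start state are {s0, s1, s3}.
None of the accepting states {s2, s4, s6} is reachable, so no string is accepted and L(A) = ∅.

Yes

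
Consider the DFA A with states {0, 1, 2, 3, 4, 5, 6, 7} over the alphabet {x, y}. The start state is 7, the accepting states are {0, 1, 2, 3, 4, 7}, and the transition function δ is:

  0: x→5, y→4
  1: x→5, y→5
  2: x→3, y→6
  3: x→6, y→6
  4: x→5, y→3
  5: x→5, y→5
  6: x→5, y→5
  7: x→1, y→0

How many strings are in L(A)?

The useful subgraph on states {0, 1, 3, 4, 7} is acyclic, so L(A) is finite; the longest accepting path visits 4 useful states, giving maximum string length 3.
Counting accepting paths from 7 by length: 1 of length 0, 2 of length 1, 1 of length 2, 1 of length 3. Total 5.

5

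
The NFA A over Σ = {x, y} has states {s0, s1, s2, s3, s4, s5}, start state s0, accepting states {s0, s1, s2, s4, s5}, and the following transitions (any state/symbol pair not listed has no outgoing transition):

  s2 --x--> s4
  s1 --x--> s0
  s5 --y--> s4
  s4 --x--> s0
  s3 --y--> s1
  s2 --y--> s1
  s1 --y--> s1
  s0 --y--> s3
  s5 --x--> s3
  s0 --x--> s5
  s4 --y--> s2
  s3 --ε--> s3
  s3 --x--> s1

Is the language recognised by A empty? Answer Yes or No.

The empty string ε is accepted: the run s0 ends in the accepting state s0.
Since at least one string is accepted, L(A) is not empty.

No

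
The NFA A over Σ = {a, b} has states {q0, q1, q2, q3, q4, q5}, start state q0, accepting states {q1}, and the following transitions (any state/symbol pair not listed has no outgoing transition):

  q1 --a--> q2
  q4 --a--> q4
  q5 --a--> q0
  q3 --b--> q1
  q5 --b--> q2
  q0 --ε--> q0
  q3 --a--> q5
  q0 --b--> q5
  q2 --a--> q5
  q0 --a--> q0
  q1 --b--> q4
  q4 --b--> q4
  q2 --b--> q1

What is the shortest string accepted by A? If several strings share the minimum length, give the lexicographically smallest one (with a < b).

A breadth-first search from q0 reaches an accepting state first via the path q0 → q5 → q2 → q1 on input bbb.
No string of length < 3 is accepted (BFS exhausts all shorter strings without reaching an accepting state), and bbb is the lexicographically least accepting string of length 3.

bbb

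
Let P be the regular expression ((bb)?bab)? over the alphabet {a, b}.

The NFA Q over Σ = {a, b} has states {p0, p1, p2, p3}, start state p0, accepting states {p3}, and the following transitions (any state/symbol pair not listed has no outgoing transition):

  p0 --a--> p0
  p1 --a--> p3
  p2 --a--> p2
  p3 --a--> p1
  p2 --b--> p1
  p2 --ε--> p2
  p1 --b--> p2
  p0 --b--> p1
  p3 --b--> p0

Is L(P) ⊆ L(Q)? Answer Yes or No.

The empty string ε is in L(P) but not in L(Q).
So L(P) ⊄ L(Q).

No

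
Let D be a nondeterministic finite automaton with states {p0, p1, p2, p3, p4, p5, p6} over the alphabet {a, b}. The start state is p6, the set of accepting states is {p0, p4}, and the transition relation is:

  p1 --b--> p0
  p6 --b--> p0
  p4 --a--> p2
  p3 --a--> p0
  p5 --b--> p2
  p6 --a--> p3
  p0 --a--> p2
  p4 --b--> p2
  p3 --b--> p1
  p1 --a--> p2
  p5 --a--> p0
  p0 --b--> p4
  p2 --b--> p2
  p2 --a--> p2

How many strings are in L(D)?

The useful subgraph on states {p0, p1, p3, p4, p6} is acyclic, so L(D) is finite; the longest accepting path visits 5 useful states, giving maximum string length 4.
Counting accepting paths from p6 by length: 1 of length 1, 2 of length 2, 2 of length 3, 1 of length 4. Total 6.

6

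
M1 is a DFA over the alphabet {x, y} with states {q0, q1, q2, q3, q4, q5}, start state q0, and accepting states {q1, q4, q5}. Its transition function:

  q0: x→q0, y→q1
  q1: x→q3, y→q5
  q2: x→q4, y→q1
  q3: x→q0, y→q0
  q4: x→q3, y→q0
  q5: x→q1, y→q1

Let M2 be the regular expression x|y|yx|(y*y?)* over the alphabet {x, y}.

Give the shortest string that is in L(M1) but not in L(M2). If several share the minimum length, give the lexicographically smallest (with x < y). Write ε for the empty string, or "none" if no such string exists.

The string xy is accepted by M1 but not by M2.
No shorter string lies in the difference, and xy is the lexicographically first length-2 string in L(M1) \ L(M2).

xy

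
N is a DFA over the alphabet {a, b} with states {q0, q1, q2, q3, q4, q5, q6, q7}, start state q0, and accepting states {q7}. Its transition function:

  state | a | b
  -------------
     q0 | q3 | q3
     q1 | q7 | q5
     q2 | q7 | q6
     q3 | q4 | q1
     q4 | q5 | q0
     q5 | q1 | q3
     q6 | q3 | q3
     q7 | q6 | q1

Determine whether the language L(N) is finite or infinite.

State q1 is reachable from the start and can reach an accepting state, and it lies on the cycle q1 → q5 → q1.
Traversing that cycle any number of times yields accepted strings of unbounded length, so the language is infinite.

infinite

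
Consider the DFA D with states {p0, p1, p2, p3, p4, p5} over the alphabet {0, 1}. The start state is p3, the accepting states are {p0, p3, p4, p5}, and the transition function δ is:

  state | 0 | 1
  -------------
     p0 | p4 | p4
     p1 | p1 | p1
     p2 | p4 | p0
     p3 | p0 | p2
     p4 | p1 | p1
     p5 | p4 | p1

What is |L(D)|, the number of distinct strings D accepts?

8

The useful subgraph on states {p0, p2, p3, p4} is acyclic, so L(D) is finite; the longest accepting path visits 4 useful states, giving maximum string length 3.
Counting accepting paths from p3 by length: 1 of length 0, 1 of length 1, 4 of length 2, 2 of length 3. Total 8.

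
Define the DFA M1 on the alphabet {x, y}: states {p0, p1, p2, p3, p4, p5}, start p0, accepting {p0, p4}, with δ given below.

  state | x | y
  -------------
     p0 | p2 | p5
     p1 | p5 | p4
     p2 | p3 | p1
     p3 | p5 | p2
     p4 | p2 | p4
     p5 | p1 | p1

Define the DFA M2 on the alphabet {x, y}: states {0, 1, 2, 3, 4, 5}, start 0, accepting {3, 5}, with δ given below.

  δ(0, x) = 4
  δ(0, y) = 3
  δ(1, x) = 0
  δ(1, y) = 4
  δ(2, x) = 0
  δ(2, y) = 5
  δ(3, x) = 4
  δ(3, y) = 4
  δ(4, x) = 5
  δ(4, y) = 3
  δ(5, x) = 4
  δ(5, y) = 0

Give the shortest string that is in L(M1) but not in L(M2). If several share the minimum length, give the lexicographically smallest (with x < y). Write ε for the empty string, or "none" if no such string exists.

ε

The empty string ε is accepted by M1 but not by M2.
Since ε is the unique shortest string, it is the required witness.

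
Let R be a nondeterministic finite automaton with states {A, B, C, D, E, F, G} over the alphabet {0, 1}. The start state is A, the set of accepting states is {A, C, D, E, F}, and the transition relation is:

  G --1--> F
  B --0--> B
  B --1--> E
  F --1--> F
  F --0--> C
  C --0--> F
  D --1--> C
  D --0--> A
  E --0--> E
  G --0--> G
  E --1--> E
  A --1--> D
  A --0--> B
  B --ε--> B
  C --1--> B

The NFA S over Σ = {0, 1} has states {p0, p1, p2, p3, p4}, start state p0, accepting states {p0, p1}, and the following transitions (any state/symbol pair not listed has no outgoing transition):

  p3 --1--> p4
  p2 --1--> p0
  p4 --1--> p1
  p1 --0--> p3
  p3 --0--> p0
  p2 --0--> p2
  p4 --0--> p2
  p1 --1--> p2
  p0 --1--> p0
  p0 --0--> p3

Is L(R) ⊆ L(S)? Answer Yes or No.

No

The string 01 is in L(R) but not in L(S).
So L(R) ⊄ L(S).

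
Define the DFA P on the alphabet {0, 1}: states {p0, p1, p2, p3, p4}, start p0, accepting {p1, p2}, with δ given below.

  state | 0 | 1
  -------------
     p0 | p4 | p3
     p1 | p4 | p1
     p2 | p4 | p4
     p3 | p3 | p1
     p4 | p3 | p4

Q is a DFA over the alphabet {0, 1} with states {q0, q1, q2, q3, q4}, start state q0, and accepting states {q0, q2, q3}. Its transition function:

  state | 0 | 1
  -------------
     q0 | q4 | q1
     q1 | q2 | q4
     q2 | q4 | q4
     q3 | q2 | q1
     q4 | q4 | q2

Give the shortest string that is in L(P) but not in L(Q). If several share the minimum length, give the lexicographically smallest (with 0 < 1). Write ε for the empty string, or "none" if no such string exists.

The string 11 is accepted by P but not by Q.
No shorter string lies in the difference, and 11 is the lexicographically first length-2 string in L(P) \ L(Q).

11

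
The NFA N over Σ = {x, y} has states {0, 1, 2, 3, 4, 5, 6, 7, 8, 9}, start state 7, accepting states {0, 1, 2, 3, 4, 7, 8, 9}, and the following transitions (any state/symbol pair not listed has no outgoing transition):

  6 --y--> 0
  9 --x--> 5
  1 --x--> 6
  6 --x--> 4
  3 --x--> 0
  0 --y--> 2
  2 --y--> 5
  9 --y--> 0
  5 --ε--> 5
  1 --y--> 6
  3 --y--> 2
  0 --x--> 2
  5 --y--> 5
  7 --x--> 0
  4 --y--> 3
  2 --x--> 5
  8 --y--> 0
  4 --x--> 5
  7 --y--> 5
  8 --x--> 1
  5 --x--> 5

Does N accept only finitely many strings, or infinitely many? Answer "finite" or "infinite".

finite

The useful states (reachable from 7 and able to reach an accepting state) are {0, 2, 7}.
Restricted to these states the transition graph has no cycle, so every accepting path has bounded length and L is finite.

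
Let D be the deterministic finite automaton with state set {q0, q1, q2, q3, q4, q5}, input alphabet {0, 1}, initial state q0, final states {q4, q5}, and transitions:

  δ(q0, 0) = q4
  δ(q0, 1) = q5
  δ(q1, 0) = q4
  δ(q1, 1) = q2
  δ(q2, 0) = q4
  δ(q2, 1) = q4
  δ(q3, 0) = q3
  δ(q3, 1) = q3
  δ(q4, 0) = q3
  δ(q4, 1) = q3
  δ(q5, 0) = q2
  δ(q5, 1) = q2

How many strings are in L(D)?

The useful subgraph on states {q0, q2, q4, q5} is acyclic, so L(D) is finite; the longest accepting path visits 4 useful states, giving maximum string length 3.
Counting accepting paths from q0 by length: 2 of length 1, 4 of length 3. Total 6.

6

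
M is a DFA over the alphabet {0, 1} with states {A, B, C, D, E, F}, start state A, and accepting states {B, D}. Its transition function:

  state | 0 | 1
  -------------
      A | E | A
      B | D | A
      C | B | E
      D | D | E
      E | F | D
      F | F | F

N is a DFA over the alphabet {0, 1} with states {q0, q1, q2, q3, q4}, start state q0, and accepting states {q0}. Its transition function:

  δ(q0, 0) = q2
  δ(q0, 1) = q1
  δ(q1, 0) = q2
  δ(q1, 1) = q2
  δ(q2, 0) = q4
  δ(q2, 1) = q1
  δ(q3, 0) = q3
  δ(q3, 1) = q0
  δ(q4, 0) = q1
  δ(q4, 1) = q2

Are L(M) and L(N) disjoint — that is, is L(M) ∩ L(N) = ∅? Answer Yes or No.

Yes

Exploring the product automaton M × N from the start pair (A, q0), following both machines on each input symbol, reaches 12 state pairs: (A, q0), (E, q2), (A, q1), (F, q4), (D, q1), (A, q2), (F, q1), (F, q2), (D, q2), (E, q4), (D, q4), (E, q1).
M accepts in {B, D} and N accepts in {q0}; no reachable pair has both components accepting, so no string drives both machines to acceptance simultaneously and L(M) ∩ L(N) = ∅.
So no string is accepted by both, and the intersection is empty.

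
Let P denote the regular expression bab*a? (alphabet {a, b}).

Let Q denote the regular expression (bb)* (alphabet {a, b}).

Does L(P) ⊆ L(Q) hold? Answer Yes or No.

The string ba is in L(P) but not in L(Q).
So L(P) ⊄ L(Q).

No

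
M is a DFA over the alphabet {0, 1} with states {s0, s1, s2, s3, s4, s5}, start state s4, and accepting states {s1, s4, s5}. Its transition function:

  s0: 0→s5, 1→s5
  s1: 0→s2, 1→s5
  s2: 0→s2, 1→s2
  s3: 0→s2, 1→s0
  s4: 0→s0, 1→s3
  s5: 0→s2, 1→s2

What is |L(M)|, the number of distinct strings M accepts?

The useful subgraph on states {s0, s3, s4, s5} is acyclic, so L(M) is finite; the longest accepting path visits 4 useful states, giving maximum string length 3.
Counting accepting paths from s4 by length: 1 of length 0, 2 of length 2, 2 of length 3. Total 5.

5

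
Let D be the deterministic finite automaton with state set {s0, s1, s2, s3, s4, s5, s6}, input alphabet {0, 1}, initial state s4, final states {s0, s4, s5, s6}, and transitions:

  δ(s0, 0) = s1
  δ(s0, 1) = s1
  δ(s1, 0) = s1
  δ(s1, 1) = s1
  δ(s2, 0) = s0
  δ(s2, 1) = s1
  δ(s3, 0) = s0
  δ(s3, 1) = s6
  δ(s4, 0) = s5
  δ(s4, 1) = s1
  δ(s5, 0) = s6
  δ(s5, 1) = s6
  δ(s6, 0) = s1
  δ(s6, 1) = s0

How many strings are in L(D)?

The useful subgraph on states {s0, s4, s5, s6} is acyclic, so L(D) is finite; the longest accepting path visits 4 useful states, giving maximum string length 3.
Counting accepting paths from s4 by length: 1 of length 0, 1 of length 1, 2 of length 2, 2 of length 3. Total 6.

6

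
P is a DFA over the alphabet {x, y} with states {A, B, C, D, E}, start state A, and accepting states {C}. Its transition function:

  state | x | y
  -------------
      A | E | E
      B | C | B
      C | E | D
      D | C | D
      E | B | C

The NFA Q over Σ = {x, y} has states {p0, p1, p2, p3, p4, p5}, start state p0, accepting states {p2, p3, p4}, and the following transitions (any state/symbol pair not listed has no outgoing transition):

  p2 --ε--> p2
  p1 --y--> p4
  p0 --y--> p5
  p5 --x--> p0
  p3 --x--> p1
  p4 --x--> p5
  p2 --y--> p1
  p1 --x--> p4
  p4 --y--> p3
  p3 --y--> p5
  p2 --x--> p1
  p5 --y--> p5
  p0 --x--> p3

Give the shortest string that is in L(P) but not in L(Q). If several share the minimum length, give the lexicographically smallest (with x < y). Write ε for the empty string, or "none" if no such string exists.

The string xy is accepted by P but not by Q.
No shorter string lies in the difference, and xy is the lexicographically first length-2 string in L(P) \ L(Q).

xy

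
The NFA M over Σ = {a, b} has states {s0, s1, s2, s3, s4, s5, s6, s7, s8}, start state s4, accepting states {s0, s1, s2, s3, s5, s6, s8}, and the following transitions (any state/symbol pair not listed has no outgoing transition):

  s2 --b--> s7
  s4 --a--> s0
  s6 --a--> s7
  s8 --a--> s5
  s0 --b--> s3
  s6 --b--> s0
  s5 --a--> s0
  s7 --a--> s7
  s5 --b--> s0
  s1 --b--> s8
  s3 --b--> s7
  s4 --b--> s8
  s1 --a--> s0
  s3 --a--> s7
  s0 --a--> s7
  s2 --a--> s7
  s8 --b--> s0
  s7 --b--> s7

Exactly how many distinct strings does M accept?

10

The useful subgraph on states {s0, s3, s4, s5, s8} is acyclic, so L(M) is finite; the longest accepting path visits 5 useful states, giving maximum string length 4.
Counting accepting paths from s4 by length: 2 of length 1, 3 of length 2, 3 of length 3, 2 of length 4. Total 10.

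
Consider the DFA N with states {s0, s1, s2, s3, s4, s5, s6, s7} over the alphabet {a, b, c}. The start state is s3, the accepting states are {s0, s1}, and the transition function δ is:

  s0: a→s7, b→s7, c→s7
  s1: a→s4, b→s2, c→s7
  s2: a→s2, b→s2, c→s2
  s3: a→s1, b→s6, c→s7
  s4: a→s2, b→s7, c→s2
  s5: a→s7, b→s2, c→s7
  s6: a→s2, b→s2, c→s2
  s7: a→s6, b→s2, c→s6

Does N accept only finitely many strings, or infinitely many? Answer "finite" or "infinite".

finite

The useful states (reachable from s3 and able to reach an accepting state) are {s1, s3}.
Restricted to these states the transition graph has no cycle, so every accepting path has bounded length and L is finite.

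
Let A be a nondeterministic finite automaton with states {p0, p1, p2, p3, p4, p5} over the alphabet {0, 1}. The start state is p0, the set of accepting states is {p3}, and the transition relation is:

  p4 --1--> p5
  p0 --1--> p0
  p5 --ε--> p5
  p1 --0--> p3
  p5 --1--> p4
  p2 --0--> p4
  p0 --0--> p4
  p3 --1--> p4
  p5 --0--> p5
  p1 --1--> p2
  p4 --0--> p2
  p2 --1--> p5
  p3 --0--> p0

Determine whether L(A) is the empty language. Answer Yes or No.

The states reachable from the start state are {p0, p2, p4, p5}.
None of the accepting states {p3} is reachable, so no string is accepted and L(A) = ∅.

Yes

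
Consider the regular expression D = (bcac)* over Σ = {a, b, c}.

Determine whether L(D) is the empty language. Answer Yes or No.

No

The empty string ε matches the expression, so it belongs to L(D).
Since L(D) contains at least one string, it is not empty.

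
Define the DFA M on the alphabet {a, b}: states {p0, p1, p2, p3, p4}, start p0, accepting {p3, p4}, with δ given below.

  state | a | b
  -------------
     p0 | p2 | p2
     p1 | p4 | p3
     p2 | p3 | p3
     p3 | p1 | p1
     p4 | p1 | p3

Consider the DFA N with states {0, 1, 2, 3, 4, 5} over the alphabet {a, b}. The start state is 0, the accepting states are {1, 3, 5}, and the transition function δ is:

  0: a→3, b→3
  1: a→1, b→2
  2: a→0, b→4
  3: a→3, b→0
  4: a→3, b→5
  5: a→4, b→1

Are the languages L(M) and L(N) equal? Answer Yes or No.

The string ab is accepted by M but rejected by N.
So L(M) ≠ L(N).

No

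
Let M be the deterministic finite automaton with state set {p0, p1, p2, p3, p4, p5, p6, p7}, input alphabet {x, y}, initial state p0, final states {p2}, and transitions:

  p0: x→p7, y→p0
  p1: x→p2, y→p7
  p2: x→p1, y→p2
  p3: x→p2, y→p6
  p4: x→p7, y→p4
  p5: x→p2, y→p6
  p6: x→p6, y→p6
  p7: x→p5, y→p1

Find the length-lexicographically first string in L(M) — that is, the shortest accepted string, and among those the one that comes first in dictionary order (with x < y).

A breadth-first search from p0 reaches an accepting state first via the path p0 → p7 → p5 → p2 on input xxx.
No string of length < 3 is accepted (BFS exhausts all shorter strings without reaching an accepting state), and xxx is the lexicographically least accepting string of length 3.

xxx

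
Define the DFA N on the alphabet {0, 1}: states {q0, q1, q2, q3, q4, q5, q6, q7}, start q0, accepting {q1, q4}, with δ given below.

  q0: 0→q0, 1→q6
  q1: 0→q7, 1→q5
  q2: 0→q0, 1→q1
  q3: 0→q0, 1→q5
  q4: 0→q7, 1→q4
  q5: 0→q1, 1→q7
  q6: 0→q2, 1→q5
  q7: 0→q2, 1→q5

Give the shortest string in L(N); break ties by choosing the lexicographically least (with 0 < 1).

101

A breadth-first search from q0 reaches an accepting state first via the path q0 → q6 → q2 → q1 on input 101.
No string of length < 3 is accepted (BFS exhausts all shorter strings without reaching an accepting state), and 101 is the lexicographically least accepting string of length 3.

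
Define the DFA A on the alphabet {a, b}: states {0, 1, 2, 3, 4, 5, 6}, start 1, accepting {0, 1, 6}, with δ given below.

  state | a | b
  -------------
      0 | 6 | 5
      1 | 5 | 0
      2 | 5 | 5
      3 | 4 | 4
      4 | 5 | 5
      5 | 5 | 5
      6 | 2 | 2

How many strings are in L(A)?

The useful subgraph on states {0, 1, 6} is acyclic, so L(A) is finite; the longest accepting path visits 3 useful states, giving maximum string length 2.
Counting accepting paths from 1 by length: 1 of length 0, 1 of length 1, 1 of length 2. Total 3.

3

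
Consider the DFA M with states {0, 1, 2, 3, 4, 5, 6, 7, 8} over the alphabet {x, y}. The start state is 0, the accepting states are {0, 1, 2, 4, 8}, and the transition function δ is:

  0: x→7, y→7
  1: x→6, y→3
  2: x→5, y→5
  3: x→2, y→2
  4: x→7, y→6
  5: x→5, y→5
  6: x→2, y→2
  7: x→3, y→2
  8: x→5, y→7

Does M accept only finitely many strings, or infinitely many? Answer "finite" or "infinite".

finite

The useful states (reachable from 0 and able to reach an accepting state) are {0, 2, 3, 7}.
Restricted to these states the transition graph has no cycle, so every accepting path has bounded length and L is finite.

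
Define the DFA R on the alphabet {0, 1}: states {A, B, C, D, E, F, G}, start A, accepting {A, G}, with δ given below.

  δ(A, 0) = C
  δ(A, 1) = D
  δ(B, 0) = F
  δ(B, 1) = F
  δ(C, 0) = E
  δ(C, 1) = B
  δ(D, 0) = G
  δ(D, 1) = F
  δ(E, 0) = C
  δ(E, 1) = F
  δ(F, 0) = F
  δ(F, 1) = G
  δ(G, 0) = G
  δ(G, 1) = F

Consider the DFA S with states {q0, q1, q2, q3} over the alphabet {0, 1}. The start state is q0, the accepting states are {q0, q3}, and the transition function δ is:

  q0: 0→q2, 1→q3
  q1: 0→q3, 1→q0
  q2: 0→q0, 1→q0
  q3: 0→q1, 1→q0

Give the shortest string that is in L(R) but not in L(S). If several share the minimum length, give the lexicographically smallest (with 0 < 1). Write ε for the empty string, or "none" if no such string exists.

The string 10 is accepted by R but not by S.
No shorter string lies in the difference, and 10 is the lexicographically first length-2 string in L(R) \ L(S).

10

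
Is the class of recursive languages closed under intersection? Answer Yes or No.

Yes

Run both deciders on the input and accept iff both accept; the combined machine always halts.
So the recursive languages are closed under intersection.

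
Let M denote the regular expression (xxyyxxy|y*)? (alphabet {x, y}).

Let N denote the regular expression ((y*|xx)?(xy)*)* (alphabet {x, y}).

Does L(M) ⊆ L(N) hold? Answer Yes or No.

Yes

Converting the expression M to a DFA (subset construction, then merging equivalent states) gives the minimal DFA with states {m0, m1, m2, m3, m4, m5, m6, m7, m8, m9}, start state m0, accepting states {m0, m2, m9} and transitions m0: x→m1, y→m2; m1: x→m3, y→m4; m2: x→m4, y→m2; m3: x→m4, y→m5; m4: x→m4, y→m4; m5: x→m4, y→m6; m6: x→m7, y→m4; m7: x→m8, y→m4; m8: x→m4, y→m9; m9: x→m4, y→m4.
Converting the expression N to a DFA (subset construction, then merging equivalent states) gives the minimal DFA with states {n0, n1}, start state n0, accepting states {n0} and transitions n0: x→n1, y→n0; n1: x→n0, y→n0.
Exploring the product automaton M × N from the start pair (m0, n0), following both machines on each input symbol, reaches 11 state pairs: (m0, n0), (m1, n1), (m2, n0), (m3, n0), (m4, n0), (m4, n1), (m5, n0), (m6, n0), (m7, n1), (m8, n0), (m9, n0).
M accepts in {m0, m2, m9} and N accepts in {n0}. The reachable pairs whose M-component is accepting are (m0, n0), (m2, n0), (m9, n0); in each of them the N-component is accepting too, so the product for L(M) \ L(N) (M-component accepting, N-component rejecting) has no reachable accepting pair and the difference is empty.
Hence every string in L(M) is also in L(N).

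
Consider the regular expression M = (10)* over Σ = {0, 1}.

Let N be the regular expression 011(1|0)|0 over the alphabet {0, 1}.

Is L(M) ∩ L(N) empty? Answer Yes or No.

Converting the expression M to a DFA (subset construction, then merging equivalent states) gives the minimal DFA with states {m0, m1, m2}, start state m0, accepting states {m0} and transitions m0: 0→m1, 1→m2; m1: 0→m1, 1→m1; m2: 0→m0, 1→m1.
Converting the expression N to a DFA (subset construction, then merging equivalent states) gives the minimal DFA with states {n0, n1, n2, n3, n4, n5}, start state n0, accepting states {n1, n5} and transitions n0: 0→n1, 1→n2; n1: 0→n2, 1→n3; n2: 0→n2, 1→n2; n3: 0→n2, 1→n4; n4: 0→n5, 1→n5; n5: 0→n2, 1→n2.
Exploring the product automaton M × N from the start pair (m0, n0), following both machines on each input symbol, reaches 8 state pairs: (m0, n0), (m1, n1), (m2, n2), (m1, n2), (m1, n3), (m0, n2), (m1, n4), (m1, n5).
M accepts in {m0} and N accepts in {n1, n5}; no reachable pair has both components accepting, so no string drives both machines to acceptance simultaneously and L(M) ∩ L(N) = ∅.
So no string is accepted by both, and the intersection is empty.

Yes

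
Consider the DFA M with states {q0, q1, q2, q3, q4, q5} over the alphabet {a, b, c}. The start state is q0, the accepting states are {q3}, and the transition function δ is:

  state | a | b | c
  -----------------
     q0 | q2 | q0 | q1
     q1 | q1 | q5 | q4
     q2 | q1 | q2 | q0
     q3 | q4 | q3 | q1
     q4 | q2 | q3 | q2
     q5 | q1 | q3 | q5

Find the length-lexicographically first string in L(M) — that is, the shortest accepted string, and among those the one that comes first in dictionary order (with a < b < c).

A breadth-first search from q0 reaches an accepting state first via the path q0 → q1 → q5 → q3 on input cbb.
No string of length < 3 is accepted (BFS exhausts all shorter strings without reaching an accepting state), and cbb is the lexicographically least accepting string of length 3.

cbb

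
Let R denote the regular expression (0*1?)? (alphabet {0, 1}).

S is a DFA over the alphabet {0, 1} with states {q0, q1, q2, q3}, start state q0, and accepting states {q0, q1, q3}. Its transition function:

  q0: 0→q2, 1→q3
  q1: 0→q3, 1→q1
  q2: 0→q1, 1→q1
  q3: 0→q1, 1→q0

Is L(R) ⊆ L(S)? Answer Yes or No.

No

The string 0 is in L(R) but not in L(S).
So L(R) ⊄ L(S).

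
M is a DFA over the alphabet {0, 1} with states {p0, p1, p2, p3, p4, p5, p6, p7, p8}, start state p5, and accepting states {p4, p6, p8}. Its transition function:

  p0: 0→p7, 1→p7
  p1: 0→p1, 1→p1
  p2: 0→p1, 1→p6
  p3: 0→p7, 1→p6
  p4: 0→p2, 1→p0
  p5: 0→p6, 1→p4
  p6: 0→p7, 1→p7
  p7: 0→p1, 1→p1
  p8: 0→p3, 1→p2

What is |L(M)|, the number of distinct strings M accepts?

3

The useful subgraph on states {p2, p4, p5, p6} is acyclic, so L(M) is finite; the longest accepting path visits 4 useful states, giving maximum string length 3.
Counting accepting paths from p5 by length: 2 of length 1, 1 of length 3. Total 3.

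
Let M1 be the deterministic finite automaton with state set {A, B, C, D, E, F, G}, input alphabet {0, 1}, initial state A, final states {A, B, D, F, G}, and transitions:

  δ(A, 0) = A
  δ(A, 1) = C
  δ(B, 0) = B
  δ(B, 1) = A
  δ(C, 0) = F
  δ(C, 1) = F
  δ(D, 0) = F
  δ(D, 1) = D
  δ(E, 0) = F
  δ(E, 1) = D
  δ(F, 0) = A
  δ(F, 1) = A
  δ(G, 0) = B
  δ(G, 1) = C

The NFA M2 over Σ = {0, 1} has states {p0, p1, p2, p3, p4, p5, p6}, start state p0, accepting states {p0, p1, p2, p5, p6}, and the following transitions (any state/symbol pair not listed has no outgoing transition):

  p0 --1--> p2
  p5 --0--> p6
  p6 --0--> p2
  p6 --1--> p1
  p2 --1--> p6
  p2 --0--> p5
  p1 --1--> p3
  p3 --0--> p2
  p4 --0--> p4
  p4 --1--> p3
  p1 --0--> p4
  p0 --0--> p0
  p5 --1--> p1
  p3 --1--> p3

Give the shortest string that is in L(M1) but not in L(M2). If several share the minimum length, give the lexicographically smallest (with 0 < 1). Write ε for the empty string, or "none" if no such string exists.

The string 1010 is accepted by M1 but not by M2.
No shorter string lies in the difference, and 1010 is the lexicographically first length-4 string in L(M1) \ L(M2).

1010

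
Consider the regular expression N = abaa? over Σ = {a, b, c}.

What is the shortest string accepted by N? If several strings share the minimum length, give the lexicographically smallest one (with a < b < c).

aba

By inspection of the expression, no string of length less than 3 matches, and aba is the lexicographically first match of length 3.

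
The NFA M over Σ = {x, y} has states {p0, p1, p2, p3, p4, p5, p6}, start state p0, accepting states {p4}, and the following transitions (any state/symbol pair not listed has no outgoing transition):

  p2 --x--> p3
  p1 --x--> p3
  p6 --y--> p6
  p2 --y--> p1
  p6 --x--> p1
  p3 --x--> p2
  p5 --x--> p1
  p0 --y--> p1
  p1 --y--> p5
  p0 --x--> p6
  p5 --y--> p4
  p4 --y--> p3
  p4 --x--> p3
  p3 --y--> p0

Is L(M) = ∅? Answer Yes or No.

No

The string yyy is accepted: the run p0 → p1 → p5 → p4 ends in the accepting state p4.
Since at least one string is accepted, L(M) is not empty.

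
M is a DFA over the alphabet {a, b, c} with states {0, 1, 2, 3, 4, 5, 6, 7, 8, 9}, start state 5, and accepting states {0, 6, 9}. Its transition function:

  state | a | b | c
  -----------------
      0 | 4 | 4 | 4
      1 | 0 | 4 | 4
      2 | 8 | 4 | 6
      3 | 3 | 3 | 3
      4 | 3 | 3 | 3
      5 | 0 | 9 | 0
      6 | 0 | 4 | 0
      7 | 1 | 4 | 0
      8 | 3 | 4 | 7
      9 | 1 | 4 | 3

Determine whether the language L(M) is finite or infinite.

finite

The useful states (reachable from 5 and able to reach an accepting state) are {0, 1, 5, 9}.
Restricted to these states the transition graph has no cycle, so every accepting path has bounded length and L is finite.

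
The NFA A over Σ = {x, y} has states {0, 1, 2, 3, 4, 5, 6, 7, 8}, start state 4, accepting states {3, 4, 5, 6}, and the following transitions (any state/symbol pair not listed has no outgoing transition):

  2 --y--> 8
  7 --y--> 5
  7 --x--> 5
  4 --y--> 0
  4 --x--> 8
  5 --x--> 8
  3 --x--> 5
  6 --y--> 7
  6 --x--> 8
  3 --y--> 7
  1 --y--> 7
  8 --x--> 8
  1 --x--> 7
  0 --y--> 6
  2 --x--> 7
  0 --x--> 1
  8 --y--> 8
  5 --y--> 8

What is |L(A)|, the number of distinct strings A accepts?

8

The useful subgraph on states {0, 1, 4, 5, 6, 7} is acyclic, so L(A) is finite; the longest accepting path visits 5 useful states, giving maximum string length 4.
Counting accepting paths from 4 by length: 1 of length 0, 1 of length 2, 6 of length 4. Total 8.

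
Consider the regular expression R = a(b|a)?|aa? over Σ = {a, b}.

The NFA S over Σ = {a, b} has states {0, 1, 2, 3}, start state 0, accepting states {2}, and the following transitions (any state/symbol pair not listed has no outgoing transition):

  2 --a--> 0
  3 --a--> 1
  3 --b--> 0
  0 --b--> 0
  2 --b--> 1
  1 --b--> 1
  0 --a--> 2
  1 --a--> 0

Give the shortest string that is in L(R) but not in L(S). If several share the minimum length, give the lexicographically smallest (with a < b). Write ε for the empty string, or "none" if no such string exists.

The string aa is accepted by R but not by S.
No shorter string lies in the difference, and aa is the lexicographically first length-2 string in L(R) \ L(S).

aa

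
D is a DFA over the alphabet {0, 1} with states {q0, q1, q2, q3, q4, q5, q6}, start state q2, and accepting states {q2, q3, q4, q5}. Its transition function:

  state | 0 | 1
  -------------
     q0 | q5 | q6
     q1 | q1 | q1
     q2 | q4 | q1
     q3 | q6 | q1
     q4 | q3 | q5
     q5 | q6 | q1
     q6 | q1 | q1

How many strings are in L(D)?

The useful subgraph on states {q2, q3, q4, q5} is acyclic, so L(D) is finite; the longest accepting path visits 3 useful states, giving maximum string length 2.
Counting accepting paths from q2 by length: 1 of length 0, 1 of length 1, 2 of length 2. Total 4.

4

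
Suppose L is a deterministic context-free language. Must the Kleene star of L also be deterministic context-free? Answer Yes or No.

L = {c aⁿbⁿ : n≥0} ∪ {cc aⁿb²ⁿ : n≥0} is a DCFL (the number of leading c's fixes which ratio the DPDA checks), but L* is not. Every word of L starts with c, so in a factorisation of the string cc aⁱbʲ (i≥1) into words of L each factor begins at one of the two c's: either the whole string is a single word of L (forcing j = 2i), or it splits as c · (c aⁱbʲ) with c ∈ L (take n = 0) and c aⁱbʲ ∈ L (forcing j = i). Thus L* ∩ cca⁺b* = {cc aⁿbⁿ : n≥1} ∪ {cc aⁿb²ⁿ : n≥1}. A DPDA for L* would give one for this intersection with a regular set, and, started from its configuration after reading cc, one for {aⁿbⁿ : n≥1} ∪ {aⁿb²ⁿ : n≥1}, which no deterministic PDA accepts (a DPDA for it would have a single run on aⁿb²ⁿ, accepting after the prefix aⁿbⁿ and accepting again after n more b's; an ordinary PDA that simulates it on a's and b's and, at any moment when it is accepting, may switch to reading only a fresh letter d while feeding each d to the simulation as a b, would accept aⁱbʲdᵏ (k≥1) exactly when both aⁱbʲ and aⁱbʲ⁺ᵏ are in the language, i.e. its language intersected with the regular set a*b*d⁺ would be exactly {aⁿbⁿdⁿ : n≥1} — impossible, since context-free languages are closed under intersection with regular sets and {aⁿbⁿdⁿ} is not context-free). So L* is not a DCFL.

No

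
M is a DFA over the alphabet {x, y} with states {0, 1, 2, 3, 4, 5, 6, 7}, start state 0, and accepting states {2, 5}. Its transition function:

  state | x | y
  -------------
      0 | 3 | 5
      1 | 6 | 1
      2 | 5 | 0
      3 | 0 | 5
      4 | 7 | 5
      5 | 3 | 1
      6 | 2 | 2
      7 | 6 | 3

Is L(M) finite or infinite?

State 0 is reachable from the start and can reach an accepting state, and it lies on the cycle 0 → 3 → 0.
Traversing that cycle any number of times yields accepted strings of unbounded length, so the language is infinite.

infinite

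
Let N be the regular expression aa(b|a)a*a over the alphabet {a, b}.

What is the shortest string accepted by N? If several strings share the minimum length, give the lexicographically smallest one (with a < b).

By inspection of the expression, no string of length less than 4 matches, and aaaa is the lexicographically first match of length 4.

aaaa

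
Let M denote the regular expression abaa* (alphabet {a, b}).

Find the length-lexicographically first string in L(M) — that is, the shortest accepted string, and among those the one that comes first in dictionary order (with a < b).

aba

By inspection of the expression, no string of length less than 3 matches, and aba is the lexicographically first match of length 3.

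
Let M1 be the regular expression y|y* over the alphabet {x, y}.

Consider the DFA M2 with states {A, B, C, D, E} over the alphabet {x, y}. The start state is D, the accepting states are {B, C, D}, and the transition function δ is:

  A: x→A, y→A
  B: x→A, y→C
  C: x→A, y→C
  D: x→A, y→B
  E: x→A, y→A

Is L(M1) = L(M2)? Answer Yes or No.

Converting the expression M1 to a DFA (subset construction, then merging equivalent states) gives the minimal DFA with states {r0, r1}, start state r0, accepting states {r0} and transitions r0: x→r1, y→r0; r1: x→r1, y→r1.
Exploring the product automaton M1 × M2 from the start pair (r0, D), following both machines on each input symbol, reaches 4 state pairs: (r0, D), (r1, A), (r0, B), (r0, C).
M1 accepts in {r0} and M2 accepts in {B, C, D}. In every reachable pair the two components are either both accepting — (r0, D), (r0, B), (r0, C) — or both non-accepting, so no string is accepted by exactly one of the machines: L(M1) \ L(M2) and L(M2) \ L(M1) are both empty.
Hence every string is accepted by M1 iff it is accepted by M2, and the two languages coincide.

Yes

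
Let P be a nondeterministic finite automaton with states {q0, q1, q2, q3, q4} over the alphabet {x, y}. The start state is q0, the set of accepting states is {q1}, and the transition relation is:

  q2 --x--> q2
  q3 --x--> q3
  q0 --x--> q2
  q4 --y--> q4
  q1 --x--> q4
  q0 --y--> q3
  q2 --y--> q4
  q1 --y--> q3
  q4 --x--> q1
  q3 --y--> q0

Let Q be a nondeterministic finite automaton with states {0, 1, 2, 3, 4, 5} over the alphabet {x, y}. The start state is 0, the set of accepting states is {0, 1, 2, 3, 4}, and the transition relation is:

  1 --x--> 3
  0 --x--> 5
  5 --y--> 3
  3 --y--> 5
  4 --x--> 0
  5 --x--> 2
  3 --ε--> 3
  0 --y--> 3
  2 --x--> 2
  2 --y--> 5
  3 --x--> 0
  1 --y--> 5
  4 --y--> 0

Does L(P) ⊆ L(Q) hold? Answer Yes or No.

Yes

Exploring the product automaton P × Q from the start pair (q0, 0), following both machines on each input symbol, reaches 15 state pairs: (q0, 0), (q2, 5), (q3, 3), (q2, 2), (q4, 3), (q3, 0), (q0, 5), (q4, 5), (q1, 0), (q3, 5), (q0, 3), (q1, 2), (q3, 2), (q2, 0), (q4, 2).
P accepts in {q1} and Q accepts in {0, 1, 2, 3, 4}. The reachable pairs whose P-component is accepting are (q1, 0), (q1, 2); in each of them the Q-component is accepting too, so the product for L(P) \ L(Q) (P-component accepting, Q-component rejecting) has no reachable accepting pair and the difference is empty.
Hence every string in L(P) is also in L(Q).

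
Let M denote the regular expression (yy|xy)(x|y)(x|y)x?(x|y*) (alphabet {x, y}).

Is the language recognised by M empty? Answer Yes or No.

No

The string xyxx matches the expression, so it belongs to L(M).
Since L(M) contains at least one string, it is not empty.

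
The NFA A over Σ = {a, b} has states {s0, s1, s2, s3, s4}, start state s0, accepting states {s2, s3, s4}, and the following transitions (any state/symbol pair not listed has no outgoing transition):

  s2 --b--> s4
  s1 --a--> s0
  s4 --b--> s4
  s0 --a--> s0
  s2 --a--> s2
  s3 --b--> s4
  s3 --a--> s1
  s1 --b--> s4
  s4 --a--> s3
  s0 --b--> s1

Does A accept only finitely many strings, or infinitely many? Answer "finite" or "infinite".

State s0 is reachable from the start and can reach an accepting state, and it lies on the cycle s0 → s0.
Traversing that cycle any number of times yields accepted strings of unbounded length, so the language is infinite.

infinite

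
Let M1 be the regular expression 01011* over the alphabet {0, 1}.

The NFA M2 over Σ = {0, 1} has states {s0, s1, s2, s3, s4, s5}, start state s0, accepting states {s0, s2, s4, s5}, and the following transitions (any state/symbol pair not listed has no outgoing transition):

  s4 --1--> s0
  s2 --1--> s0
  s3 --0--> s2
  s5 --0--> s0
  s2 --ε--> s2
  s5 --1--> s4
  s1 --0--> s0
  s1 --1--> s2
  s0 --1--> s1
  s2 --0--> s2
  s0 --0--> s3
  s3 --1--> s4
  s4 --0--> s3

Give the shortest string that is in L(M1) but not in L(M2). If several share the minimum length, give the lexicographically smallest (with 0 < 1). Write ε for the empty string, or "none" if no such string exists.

The string 010111 is accepted by M1 but not by M2.
No shorter string lies in the difference, and 010111 is the lexicographically first length-6 string in L(M1) \ L(M2).

010111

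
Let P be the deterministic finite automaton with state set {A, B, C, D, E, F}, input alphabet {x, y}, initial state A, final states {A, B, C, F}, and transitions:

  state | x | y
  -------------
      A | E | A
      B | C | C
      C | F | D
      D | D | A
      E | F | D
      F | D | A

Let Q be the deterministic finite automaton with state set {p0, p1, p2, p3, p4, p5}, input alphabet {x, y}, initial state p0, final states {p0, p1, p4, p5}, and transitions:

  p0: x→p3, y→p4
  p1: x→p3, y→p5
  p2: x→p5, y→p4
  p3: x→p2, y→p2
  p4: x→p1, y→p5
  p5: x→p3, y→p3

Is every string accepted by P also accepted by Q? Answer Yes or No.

No

The string xx is in L(P) but not in L(Q).
So L(P) ⊄ L(Q).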